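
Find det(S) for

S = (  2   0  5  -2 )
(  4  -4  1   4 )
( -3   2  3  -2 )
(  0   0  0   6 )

Expand along row 4 (it has 3 zeros):
  + (6) · M_44   where M_44 = det([2 0 5; 4 -4 1; -3 2 3]) = -48
det = (+1)·(6)·(-48) = -288

-288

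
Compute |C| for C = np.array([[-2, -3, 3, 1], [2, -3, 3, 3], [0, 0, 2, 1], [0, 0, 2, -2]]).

det(C) = -72

C is block upper-triangular with a 2×2 block and a 2×2 block on the diagonal, so its determinant equals the product of the determinants of the diagonal blocks.
det of the 2×2 block = 12
det of the 2×2 block = -6
det = (12)·(-6) = -72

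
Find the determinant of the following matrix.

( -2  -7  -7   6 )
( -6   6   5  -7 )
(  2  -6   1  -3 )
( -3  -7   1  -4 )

The determinant is -532.

Expand along row 1:
  + (-2) · M_11   where M_11 = det([6 5 -7; -6 1 -3; -7 1 -4]) = -28
  − (-7) · M_12   where M_12 = det([-6 5 -7; 2 1 -3; -3 1 -4]) = 56
  + (-7) · M_13   where M_13 = det([-6 6 -7; 2 -6 -3; -3 -7 -4]) = 308
  − (6) · M_14   where M_14 = det([-6 6 5; 2 -6 1; -3 -7 1]) = -196
det = (+1)·(-2)·(-28) + (-1)·(-7)·(56) + (+1)·(-7)·(308) + (-1)·(6)·(-196) = -532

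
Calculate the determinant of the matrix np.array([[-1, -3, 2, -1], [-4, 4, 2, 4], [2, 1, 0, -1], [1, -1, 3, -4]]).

Expand along row 3 (it has 1 zero):
  + (2) · M_31   where M_31 = det([-3 2 -1; 4 2 4; -1 3 -4]) = 70
  − (1) · M_32   where M_32 = det([-1 2 -1; -4 2 4; 1 3 -4]) = 10
  − (-1) · M_34   where M_34 = det([-1 -3 2; -4 4 2; 1 -1 3]) = -56
det = (+1)·(2)·(70) + (-1)·(1)·(10) + (-1)·(-1)·(-56) = 74

The determinant is 74.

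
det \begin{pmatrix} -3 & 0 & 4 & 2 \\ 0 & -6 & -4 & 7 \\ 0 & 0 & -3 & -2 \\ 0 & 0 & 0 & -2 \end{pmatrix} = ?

108

The matrix is upper triangular, so the determinant is the product of the diagonal entries:
det = (-3) · (-6) · (-3) · (-2) = 108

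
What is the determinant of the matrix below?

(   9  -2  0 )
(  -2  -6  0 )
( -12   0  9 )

-522

Expand along column 3:
  + 9 · |9 -2; -2 -6| = 9·(-54 − 4) = -522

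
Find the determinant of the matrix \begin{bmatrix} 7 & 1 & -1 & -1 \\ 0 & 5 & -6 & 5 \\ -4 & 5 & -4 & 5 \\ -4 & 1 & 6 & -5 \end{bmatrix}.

Expand along row 2 (it has 1 zero):
  + (5) · M_22   where M_22 = det([7 -1 -1; -4 -4 5; -4 6 -5]) = 10
  − (-6) · M_23   where M_23 = det([7 1 -1; -4 5 5; -4 1 -5]) = -266
  + (5) · M_24   where M_24 = det([7 1 -1; -4 5 -4; -4 1 6]) = 262
det = (+1)·(5)·(10) + (-1)·(-6)·(-266) + (+1)·(5)·(262) = -236

-236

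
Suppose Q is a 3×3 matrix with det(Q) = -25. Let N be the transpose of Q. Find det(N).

det(Qᵀ) = det(Q).
det(N) = (1)·(-25) = -25

det(N) = -25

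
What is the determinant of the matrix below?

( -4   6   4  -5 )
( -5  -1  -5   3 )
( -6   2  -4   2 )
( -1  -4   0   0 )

The determinant is -66.

Expand along row 4 (it has 2 zeros):
  − (-1) · M_41   where M_41 = det([6 4 -5; -1 -5 3; 2 -4 2]) = -26
  + (-4) · M_42   where M_42 = det([-4 4 -5; -5 -5 3; -6 -4 2]) = 10
det = (-1)·(-1)·(-26) + (+1)·(-4)·(10) = -66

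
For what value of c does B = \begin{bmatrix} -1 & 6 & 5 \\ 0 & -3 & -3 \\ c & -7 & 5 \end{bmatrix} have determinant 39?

Expanding along the row containing c, det(B) is linear in c: det(B) = (-3)·c + (36).
Set (-3)·c + (36) = 39  ⇒  (-3)·c = 3  ⇒  c = -1.

c = -1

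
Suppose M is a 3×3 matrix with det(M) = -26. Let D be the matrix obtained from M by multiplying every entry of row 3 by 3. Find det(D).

Scaling one row by 3 multiplies the determinant by 3.
det(D) = (3)·(-26) = -78

det(D) = -78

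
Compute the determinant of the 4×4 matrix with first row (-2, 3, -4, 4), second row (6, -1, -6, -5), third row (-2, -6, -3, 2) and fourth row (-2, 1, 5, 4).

Expand along row 1:
  + (-2) · M_11   where M_11 = det([-1 -6 -5; -6 -3 2; 1 5 4]) = 1
  − (3) · M_12   where M_12 = det([6 -6 -5; -2 -3 2; -2 5 4]) = -76
  + (-4) · M_13   where M_13 = det([6 -1 -5; -2 -6 2; -2 1 4]) = -90
  − (4) · M_14   where M_14 = det([6 -1 -6; -2 -6 -3; -2 1 5]) = -94
det = (+1)·(-2)·(1) + (-1)·(3)·(-76) + (+1)·(-4)·(-90) + (-1)·(4)·(-94) = 962

The determinant is 962.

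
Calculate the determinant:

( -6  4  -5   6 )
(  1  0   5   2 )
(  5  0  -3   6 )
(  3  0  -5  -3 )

-688

Expand along column 2 (it has 3 zeros):
  − (4) · M_12   where M_12 = det([1 5 2; 5 -3 6; 3 -5 -3]) = 172
det = (-1)·(4)·(172) = -688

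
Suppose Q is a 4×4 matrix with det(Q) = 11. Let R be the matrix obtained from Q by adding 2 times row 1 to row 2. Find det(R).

det(R) = 11

Adding a multiple of one row to another leaves the determinant unchanged.
det(R) = (1)·(11) = 11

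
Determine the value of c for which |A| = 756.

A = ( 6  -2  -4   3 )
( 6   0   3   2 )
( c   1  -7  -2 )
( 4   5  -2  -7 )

c = -8

Expanding along the column containing c, det(A) is linear in c: det(A) = (-51)·c + (348).
Set (-51)·c + (348) = 756  ⇒  (-51)·c = 408  ⇒  c = -8.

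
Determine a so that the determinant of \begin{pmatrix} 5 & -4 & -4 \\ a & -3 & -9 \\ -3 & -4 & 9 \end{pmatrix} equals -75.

a = 6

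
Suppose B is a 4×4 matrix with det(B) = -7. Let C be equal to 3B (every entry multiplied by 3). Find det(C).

-567

For a 4×4 matrix, det(3B) = 3^4·det(B) = 81·det(B).
det(C) = (81)·(-7) = -567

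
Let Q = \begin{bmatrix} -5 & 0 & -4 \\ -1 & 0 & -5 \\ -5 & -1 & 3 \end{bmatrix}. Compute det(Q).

Expand along column 2:
  − (-1) · |-5 -4; -1 -5| = −(-1)·(25 − 4) = 21

det(Q) = 21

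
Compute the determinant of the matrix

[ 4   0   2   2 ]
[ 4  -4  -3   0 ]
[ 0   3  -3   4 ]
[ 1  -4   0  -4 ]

Expand along row 1 (it has 1 zero):
  + (4) · M_11   where M_11 = det([-4 -3 0; 3 -3 4; -4 0 -4]) = -36
  + (2) · M_13   where M_13 = det([4 -4 0; 0 3 4; 1 -4 -4]) = 0
  − (2) · M_14   where M_14 = det([4 -4 -3; 0 3 -3; 1 -4 0]) = -27
det = (+1)·(4)·(-36) + (+1)·(2)·(0) + (-1)·(2)·(-27) = -90

-90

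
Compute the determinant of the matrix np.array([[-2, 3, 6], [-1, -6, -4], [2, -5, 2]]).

Expand along row 1:
  + (-2) · |-6 -4; -5 2| = (-2)·(-12 − 20) = 64
  − 3 · |-1 -4; 2 2| = −3·(-2 − (-8)) = -18
  + 6 · |-1 -6; 2 -5| = 6·(5 − (-12)) = 102
Sum: (64) + (-18) + (102) = 148

148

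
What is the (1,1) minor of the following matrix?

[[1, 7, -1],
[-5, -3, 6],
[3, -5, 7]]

Delete row 1 and column 1; the remaining 2×2 submatrix is [-3 6; -5 7].
Its determinant is (-3)·7 − 6·(-5) = 9.

The minor is 9.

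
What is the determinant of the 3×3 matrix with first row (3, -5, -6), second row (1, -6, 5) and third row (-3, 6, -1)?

70

Expand along row 1:
  + 3 · |-6 5; 6 -1| = 3·(6 − 30) = -72
  − (-5) · |1 5; -3 -1| = −(-5)·(-1 − (-15)) = 70
  + (-6) · |1 -6; -3 6| = (-6)·(6 − 18) = 72
Sum: (-72) + (70) + (72) = 70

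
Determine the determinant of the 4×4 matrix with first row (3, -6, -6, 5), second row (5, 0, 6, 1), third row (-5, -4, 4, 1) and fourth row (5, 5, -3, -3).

-640

Expand along row 2 (it has 1 zero):
  − (5) · M_21   where M_21 = det([-6 -6 5; -4 4 1; 5 -3 -3]) = 56
  − (6) · M_23   where M_23 = det([3 -6 5; -5 -4 1; 5 5 -3]) = 56
  + (1) · M_24   where M_24 = det([3 -6 -6; -5 -4 4; 5 5 -3]) = -24
det = (-1)·(5)·(56) + (-1)·(6)·(56) + (+1)·(1)·(-24) = -640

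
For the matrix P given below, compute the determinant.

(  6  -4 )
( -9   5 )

-6

det(P) = 6·5 − (-4)·(-9) = 30 − 36 = -6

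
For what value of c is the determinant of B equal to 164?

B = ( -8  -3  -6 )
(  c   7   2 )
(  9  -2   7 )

Expanding along the column containing c, det(B) is linear in c: det(B) = (33)·c + (-100).
Set (33)·c + (-100) = 164  ⇒  (33)·c = 264  ⇒  c = 8.

c = 8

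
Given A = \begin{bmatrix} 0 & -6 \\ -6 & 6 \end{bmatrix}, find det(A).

-36

det(A) = 0·6 − (-6)·(-6) = 0 − 36 = -36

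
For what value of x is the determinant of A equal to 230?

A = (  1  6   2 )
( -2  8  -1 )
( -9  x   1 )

Expanding along the column containing x, det(A) is linear in x: det(A) = (-3)·x + (218).
Set (-3)·x + (218) = 230  ⇒  (-3)·x = 12  ⇒  x = -4.

-4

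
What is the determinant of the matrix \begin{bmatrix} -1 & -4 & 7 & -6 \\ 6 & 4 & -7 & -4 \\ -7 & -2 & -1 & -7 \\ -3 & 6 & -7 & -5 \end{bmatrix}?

3260

Expand along row 1:
  + (-1) · M_11   where M_11 = det([4 -7 -4; -2 -1 -7; 6 -7 -5]) = 108
  − (-4) · M_12   where M_12 = det([6 -7 -4; -7 -1 -7; -3 -7 -5]) = -350
  + (7) · M_13   where M_13 = det([6 4 -4; -7 -2 -7; -3 6 -5]) = 448
  − (-6) · M_14   where M_14 = det([6 4 -7; -7 -2 -1; -3 6 -7]) = 272
det = (+1)·(-1)·(108) + (-1)·(-4)·(-350) + (+1)·(7)·(448) + (-1)·(-6)·(272) = 3260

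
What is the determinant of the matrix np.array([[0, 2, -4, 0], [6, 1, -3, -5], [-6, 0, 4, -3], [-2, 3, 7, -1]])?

Expand along row 1 (it has 2 zeros):
  − (2) · M_12   where M_12 = det([6 -3 -5; -6 4 -3; -2 7 -1]) = 272
  + (-4) · M_13   where M_13 = det([6 1 -5; -6 0 -3; -2 3 -1]) = 144
det = (-1)·(2)·(272) + (+1)·(-4)·(144) = -1120

The determinant is -1120.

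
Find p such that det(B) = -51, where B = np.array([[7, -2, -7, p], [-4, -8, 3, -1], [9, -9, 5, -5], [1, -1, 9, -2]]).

Expanding along the column containing p, det(B) is linear in p: det(B) = (-912)·p + (-963).
Set (-912)·p + (-963) = -51  ⇒  (-912)·p = 912  ⇒  p = -1.

-1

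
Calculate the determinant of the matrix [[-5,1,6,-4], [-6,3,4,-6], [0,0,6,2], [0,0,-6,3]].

-270

The matrix is block upper-triangular with a 2×2 block and a 2×2 block on the diagonal, so its determinant equals the product of the determinants of the diagonal blocks.
det of the 2×2 block = -9
det of the 2×2 block = 30
det = (-9)·(30) = -270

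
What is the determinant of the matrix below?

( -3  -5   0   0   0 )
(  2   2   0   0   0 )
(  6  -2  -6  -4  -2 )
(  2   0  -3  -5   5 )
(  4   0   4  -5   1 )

-1128

The matrix is block lower-triangular with a 2×2 block and a 3×3 block on the diagonal, so its determinant equals the product of the determinants of the diagonal blocks.
det of the 2×2 block = 4
det of the 3×3 block = -282
det = (4)·(-282) = -1128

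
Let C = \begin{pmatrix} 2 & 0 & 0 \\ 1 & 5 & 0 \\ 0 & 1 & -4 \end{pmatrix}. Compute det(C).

The determinant is -40.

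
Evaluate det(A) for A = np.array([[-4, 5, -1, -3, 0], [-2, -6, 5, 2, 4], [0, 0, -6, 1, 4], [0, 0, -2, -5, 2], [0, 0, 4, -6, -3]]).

A is block upper-triangular with a 2×2 block and a 3×3 block on the diagonal, so its determinant equals the product of the determinants of the diagonal blocks.
det of the 2×2 block = 34
det of the 3×3 block = -32
det = (34)·(-32) = -1088

The determinant is -1088.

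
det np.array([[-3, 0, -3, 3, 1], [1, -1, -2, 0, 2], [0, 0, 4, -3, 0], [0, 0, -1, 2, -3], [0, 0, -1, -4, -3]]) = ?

The matrix is block upper-triangular with a 2×2 block and a 3×3 block on the diagonal, so its determinant equals the product of the determinants of the diagonal blocks.
det of the 2×2 block = 3
det of the 3×3 block = -72
det = (3)·(-72) = -216

-216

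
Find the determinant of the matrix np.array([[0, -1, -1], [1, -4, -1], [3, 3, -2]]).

Expand along column 1:
  − 1 · |-1 -1; 3 -2| = −1·(2 − (-3)) = -5
  + 3 · |-1 -1; -4 -1| = 3·(1 − 4) = -9
Sum: (-5) + (-9) = -14

-14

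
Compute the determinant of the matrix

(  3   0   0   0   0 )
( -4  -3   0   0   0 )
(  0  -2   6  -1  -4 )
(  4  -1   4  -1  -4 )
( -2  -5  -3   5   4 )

The matrix is block lower-triangular with a 2×2 block and a 3×3 block on the diagonal, so its determinant equals the product of the determinants of the diagonal blocks.
det of the 2×2 block = -9
det of the 3×3 block = 32
det = (-9)·(32) = -288

-288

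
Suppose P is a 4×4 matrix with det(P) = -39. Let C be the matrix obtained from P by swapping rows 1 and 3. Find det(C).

The determinant is 39.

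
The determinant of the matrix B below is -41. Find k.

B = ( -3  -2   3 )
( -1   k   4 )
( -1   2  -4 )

Expanding along the row containing k, det(B) is linear in k: det(B) = (15)·k + (34).
Set (15)·k + (34) = -41  ⇒  (15)·k = -75  ⇒  k = -5.

k = -5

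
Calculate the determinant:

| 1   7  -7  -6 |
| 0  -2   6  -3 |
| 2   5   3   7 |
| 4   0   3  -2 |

Expand along row 2 (it has 1 zero):
  + (-2) · M_22   where M_22 = det([1 -7 -6; 2 3 7; 4 3 -2]) = -215
  − (6) · M_23   where M_23 = det([1 7 -6; 2 5 7; 4 0 -2]) = 334
  + (-3) · M_24   where M_24 = det([1 7 -7; 2 5 3; 4 0 3]) = 197
det = (+1)·(-2)·(-215) + (-1)·(6)·(334) + (+1)·(-3)·(197) = -2165

-2165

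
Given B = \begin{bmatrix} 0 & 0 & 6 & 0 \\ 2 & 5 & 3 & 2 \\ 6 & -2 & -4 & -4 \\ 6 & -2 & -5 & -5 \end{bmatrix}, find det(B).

Expand along row 1 (it has 3 zeros):
  + (6) · M_13   where M_13 = det([2 5 2; 6 -2 -4; 6 -2 -5]) = 34
det = (+1)·(6)·(34) = 204

204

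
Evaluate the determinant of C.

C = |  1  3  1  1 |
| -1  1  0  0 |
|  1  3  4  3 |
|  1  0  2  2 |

Expand along row 2 (it has 2 zeros):
  − (-1) · M_21   where M_21 = det([3 1 1; 3 4 3; 0 2 2]) = 6
  + (1) · M_22   where M_22 = det([1 1 1; 1 4 3; 1 2 2]) = 1
det = (-1)·(-1)·(6) + (+1)·(1)·(1) = 7

|C| = 7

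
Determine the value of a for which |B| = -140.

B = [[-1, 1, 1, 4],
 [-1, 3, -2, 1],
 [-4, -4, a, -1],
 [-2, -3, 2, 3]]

-7

Expanding along the row containing a, det(B) is linear in a: det(B) = (25)·a + (35).
Set (25)·a + (35) = -140  ⇒  (25)·a = -175  ⇒  a = -7.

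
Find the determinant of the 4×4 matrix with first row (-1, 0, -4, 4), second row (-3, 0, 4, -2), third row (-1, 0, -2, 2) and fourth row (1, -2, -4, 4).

The determinant is -8.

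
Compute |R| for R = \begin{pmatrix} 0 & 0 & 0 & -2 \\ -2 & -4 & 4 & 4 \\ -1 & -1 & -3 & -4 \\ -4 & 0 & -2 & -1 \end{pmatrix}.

-120

Expand along row 1 (it has 3 zeros):
  − (-2) · M_14   where M_14 = det([-2 -4 4; -1 -1 -3; -4 0 -2]) = -60
det = (-1)·(-2)·(-60) = -120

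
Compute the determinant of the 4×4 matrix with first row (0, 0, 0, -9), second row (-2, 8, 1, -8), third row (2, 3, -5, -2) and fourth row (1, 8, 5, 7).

Expand along row 1 (it has 3 zeros):
  − (-9) · M_14   where M_14 = det([-2 8 1; 2 3 -5; 1 8 5]) = -217
det = (-1)·(-9)·(-217) = -1953

-1953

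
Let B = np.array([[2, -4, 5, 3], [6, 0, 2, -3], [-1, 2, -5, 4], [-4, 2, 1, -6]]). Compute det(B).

-234

Expand along row 2 (it has 1 zero):
  − (6) · M_21   where M_21 = det([-4 5 3; 2 -5 4; 2 1 -6]) = 32
  − (2) · M_23   where M_23 = det([2 -4 3; -1 2 4; -4 2 -6]) = 66
  + (-3) · M_24   where M_24 = det([2 -4 5; -1 2 -5; -4 2 1]) = -30
det = (-1)·(6)·(32) + (-1)·(2)·(66) + (+1)·(-3)·(-30) = -234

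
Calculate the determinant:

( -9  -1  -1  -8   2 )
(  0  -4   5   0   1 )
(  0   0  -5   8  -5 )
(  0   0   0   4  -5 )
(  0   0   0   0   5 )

The determinant is -3600.

The matrix is upper triangular, so the determinant is the product of the diagonal entries:
det = (-9) · (-4) · (-5) · (4) · (5) = -3600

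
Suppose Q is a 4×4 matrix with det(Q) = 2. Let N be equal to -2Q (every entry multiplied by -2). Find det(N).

|N| = 32

For a 4×4 matrix, det(-2Q) = (-2)^4·det(Q) = 16·det(Q).
det(N) = (16)·(2) = 32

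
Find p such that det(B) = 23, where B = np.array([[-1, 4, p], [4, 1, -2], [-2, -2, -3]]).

p = 8

Expanding along the row containing p, det(B) is linear in p: det(B) = (-6)·p + (71).
Set (-6)·p + (71) = 23  ⇒  (-6)·p = -48  ⇒  p = 8.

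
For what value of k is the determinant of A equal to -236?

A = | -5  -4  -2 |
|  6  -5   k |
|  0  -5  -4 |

Expanding along the row containing k, det(A) is linear in k: det(A) = (-25)·k + (-136).
Set (-25)·k + (-136) = -236  ⇒  (-25)·k = -100  ⇒  k = 4.

4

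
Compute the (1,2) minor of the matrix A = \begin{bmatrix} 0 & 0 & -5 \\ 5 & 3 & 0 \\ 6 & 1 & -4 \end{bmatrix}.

Delete row 1 and column 2; the remaining 2×2 submatrix is [5 0; 6 -4].
Its determinant is 5·(-4) − 0·6 = -20.

The minor is -20.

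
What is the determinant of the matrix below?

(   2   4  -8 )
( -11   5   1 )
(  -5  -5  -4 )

The determinant is -866.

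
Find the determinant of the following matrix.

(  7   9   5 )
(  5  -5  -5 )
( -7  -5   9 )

-880

Expand along column 1:
  + 7 · |-5 -5; -5 9| = 7·(-45 − 25) = -490
  − 5 · |9 5; -5 9| = −5·(81 − (-25)) = -530
  + (-7) · |9 5; -5 -5| = (-7)·(-45 − (-25)) = 140
Sum: (-490) + (-530) + (140) = -880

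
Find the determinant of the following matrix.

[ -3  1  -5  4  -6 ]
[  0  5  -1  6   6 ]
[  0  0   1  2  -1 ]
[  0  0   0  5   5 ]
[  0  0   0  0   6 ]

The determinant is -450.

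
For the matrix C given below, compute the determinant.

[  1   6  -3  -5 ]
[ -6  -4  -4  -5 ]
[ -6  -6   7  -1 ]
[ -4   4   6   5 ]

Expand along row 1:
  + (1) · M_11   where M_11 = det([-4 -4 -5; -6 7 -1; 4 6 5]) = 52
  − (6) · M_12   where M_12 = det([-6 -4 -5; -6 7 -1; -4 6 5]) = -342
  + (-3) · M_13   where M_13 = det([-6 -4 -5; -6 -6 -1; -4 4 5]) = 260
  − (-5) · M_14   where M_14 = det([-6 -4 -4; -6 -6 7; -4 4 6]) = 544
det = (+1)·(1)·(52) + (-1)·(6)·(-342) + (+1)·(-3)·(260) + (-1)·(-5)·(544) = 4044

The determinant is 4044.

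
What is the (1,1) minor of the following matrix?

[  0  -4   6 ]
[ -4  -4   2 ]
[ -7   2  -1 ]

0

Delete row 1 and column 1; the remaining 2×2 submatrix is [-4 2; 2 -1].
Its determinant is (-4)·(-1) − 2·2 = 0.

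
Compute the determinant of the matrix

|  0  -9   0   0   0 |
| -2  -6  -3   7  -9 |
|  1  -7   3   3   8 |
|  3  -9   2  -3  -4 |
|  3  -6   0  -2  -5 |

-4860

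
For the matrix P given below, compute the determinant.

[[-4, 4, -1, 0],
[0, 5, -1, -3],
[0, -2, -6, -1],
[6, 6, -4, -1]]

Expand along column 1 (it has 2 zeros):
  + (-4) · M_11   where M_11 = det([5 -1 -3; -2 -6 -1; 6 -4 -1]) = -114
  − (6) · M_41   where M_41 = det([4 -1 0; 5 -1 -3; -2 -6 -1]) = -79
det = (+1)·(-4)·(-114) + (-1)·(6)·(-79) = 930

The determinant is 930.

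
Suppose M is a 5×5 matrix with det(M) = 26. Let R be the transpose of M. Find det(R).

The determinant is 26.

det(Mᵀ) = det(M).
det(R) = (1)·(26) = 26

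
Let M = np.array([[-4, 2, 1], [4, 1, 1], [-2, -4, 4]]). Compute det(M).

Expand along column 1:
  + (-4) · |1 1; -4 4| = (-4)·(4 − (-4)) = -32
  − 4 · |2 1; -4 4| = −4·(8 − (-4)) = -48
  + (-2) · |2 1; 1 1| = (-2)·(2 − 1) = -2
Sum: (-32) + (-48) + (-2) = -82

The determinant is -82.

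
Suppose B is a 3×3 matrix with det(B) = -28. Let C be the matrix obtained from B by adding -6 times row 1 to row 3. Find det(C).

Adding a multiple of one row to another leaves the determinant unchanged.
det(C) = (1)·(-28) = -28

-28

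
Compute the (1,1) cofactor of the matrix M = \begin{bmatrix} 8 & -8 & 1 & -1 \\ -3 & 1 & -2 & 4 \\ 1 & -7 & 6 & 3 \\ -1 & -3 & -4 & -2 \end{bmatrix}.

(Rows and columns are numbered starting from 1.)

Delete row 1 and column 1; the remaining 3×3 submatrix is [1 -2 4; -7 6 3; -3 -4 -2].
Its determinant is 230.
The cofactor carries sign (−1)^(1+1) = +1, so C_{1,1} = +(230) = 230.

The cofactor is 230.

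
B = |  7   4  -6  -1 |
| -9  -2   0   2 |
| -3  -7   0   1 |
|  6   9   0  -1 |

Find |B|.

-252

Expand along column 3 (it has 3 zeros):
  + (-6) · M_13   where M_13 = det([-9 -2 2; -3 -7 1; 6 9 -1]) = 42
det = (+1)·(-6)·(42) = -252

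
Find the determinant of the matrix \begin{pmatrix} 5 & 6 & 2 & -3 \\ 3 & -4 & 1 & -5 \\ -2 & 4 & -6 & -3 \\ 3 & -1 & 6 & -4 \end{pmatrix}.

-1343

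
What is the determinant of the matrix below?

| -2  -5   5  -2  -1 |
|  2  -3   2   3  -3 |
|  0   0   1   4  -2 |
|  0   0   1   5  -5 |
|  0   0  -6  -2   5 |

944

The matrix is block upper-triangular with a 2×2 block and a 3×3 block on the diagonal, so its determinant equals the product of the determinants of the diagonal blocks.
det of the 2×2 block = 16
det of the 3×3 block = 59
det = (16)·(59) = 944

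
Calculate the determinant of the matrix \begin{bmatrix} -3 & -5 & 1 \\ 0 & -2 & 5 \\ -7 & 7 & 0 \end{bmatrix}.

Expand along row 2:
  + (-2) · |-3 1; -7 0| = (-2)·(0 − (-7)) = -14
  − 5 · |-3 -5; -7 7| = −5·(-21 − 35) = 280
Sum: (-14) + (280) = 266

266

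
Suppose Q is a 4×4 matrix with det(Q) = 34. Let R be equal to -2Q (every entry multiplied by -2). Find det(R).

544

For a 4×4 matrix, det(-2Q) = (-2)^4·det(Q) = 16·det(Q).
det(R) = (16)·(34) = 544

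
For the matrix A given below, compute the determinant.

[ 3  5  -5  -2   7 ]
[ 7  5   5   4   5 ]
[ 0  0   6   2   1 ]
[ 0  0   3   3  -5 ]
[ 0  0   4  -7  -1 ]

A is block upper-triangular with a 2×2 block and a 3×3 block on the diagonal, so its determinant equals the product of the determinants of the diagonal blocks.
det of the 2×2 block = -20
det of the 3×3 block = -295
det = (-20)·(-295) = 5900

|A| = 5900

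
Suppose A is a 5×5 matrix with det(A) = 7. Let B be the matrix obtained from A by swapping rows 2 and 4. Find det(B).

det(B) = -7

Swapping two rows multiplies the determinant by −1.
det(B) = (-1)·(7) = -7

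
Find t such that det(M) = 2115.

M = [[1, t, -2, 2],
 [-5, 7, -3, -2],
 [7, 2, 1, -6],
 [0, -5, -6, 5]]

-9

Expanding along the row containing t, det(M) is linear in t: det(M) = (-344)·t + (-981).
Set (-344)·t + (-981) = 2115  ⇒  (-344)·t = 3096  ⇒  t = -9.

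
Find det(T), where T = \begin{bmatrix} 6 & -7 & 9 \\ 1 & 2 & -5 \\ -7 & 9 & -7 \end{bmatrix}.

The determinant is 99.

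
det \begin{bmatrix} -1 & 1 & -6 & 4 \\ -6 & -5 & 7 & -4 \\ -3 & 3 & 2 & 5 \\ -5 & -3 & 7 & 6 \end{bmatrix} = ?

Expand along row 1:
  + (-1) · M_11   where M_11 = det([-5 7 -4; 3 2 5; -3 7 6]) = -224
  − (1) · M_12   where M_12 = det([-6 7 -4; -3 2 5; -5 7 6]) = 133
  + (-6) · M_13   where M_13 = det([-6 -5 -4; -3 3 5; -5 -3 6]) = -259
  − (4) · M_14   where M_14 = det([-6 -5 7; -3 3 2; -5 -3 7]) = -49
det = (+1)·(-1)·(-224) + (-1)·(1)·(133) + (+1)·(-6)·(-259) + (-1)·(4)·(-49) = 1841

1841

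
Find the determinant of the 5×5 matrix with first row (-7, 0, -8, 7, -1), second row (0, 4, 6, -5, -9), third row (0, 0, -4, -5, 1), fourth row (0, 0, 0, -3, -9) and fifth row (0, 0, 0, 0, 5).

The matrix is upper triangular, so the determinant is the product of the diagonal entries:
det = (-7) · (4) · (-4) · (-3) · (5) = -1680

-1680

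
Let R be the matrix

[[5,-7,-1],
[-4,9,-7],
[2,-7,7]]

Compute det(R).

Expand along column 1:
  + 5 · |9 -7; -7 7| = 5·(63 − 49) = 70
  − (-4) · |-7 -1; -7 7| = −(-4)·(-49 − 7) = -224
  + 2 · |-7 -1; 9 -7| = 2·(49 − (-9)) = 116
Sum: (70) + (-224) + (116) = -38

The determinant is -38.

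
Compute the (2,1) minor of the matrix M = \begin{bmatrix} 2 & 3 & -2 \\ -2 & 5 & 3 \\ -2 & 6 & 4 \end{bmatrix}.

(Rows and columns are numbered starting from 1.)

24

Delete row 2 and column 1; the remaining 2×2 submatrix is [3 -2; 6 4].
Its determinant is 3·4 − (-2)·6 = 24.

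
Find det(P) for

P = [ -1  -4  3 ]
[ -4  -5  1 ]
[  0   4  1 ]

Expand along column 1:
  + (-1) · |-5 1; 4 1| = (-1)·(-5 − 4) = 9
  − (-4) · |-4 3; 4 1| = −(-4)·(-4 − 12) = -64
Sum: (9) + (-64) = -55

|P| = -55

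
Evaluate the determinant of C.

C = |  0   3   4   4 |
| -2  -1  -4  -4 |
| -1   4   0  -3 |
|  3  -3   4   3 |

96

Expand along row 1 (it has 1 zero):
  − (3) · M_12   where M_12 = det([-2 -4 -4; -1 0 -3; 3 4 3]) = 16
  + (4) · M_13   where M_13 = det([-2 -1 -4; -1 4 -3; 3 -3 3]) = 36
  − (4) · M_14   where M_14 = det([-2 -1 -4; -1 4 0; 3 -3 4]) = 0
det = (-1)·(3)·(16) + (+1)·(4)·(36) + (-1)·(4)·(0) = 96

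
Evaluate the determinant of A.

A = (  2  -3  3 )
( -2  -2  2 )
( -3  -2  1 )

10

Expand along column 1:
  + 2 · |-2 2; -2 1| = 2·(-2 − (-4)) = 4
  − (-2) · |-3 3; -2 1| = −(-2)·(-3 − (-6)) = 6
  + (-3) · |-3 3; -2 2| = (-3)·(-6 − (-6)) = 0
Sum: (4) + (6) + (0) = 10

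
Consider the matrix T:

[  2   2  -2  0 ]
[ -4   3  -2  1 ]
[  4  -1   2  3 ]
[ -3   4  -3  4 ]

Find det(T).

Expand along row 1 (it has 1 zero):
  + (2) · M_11   where M_11 = det([3 -2 1; -1 2 3; 4 -3 4]) = 14
  − (2) · M_12   where M_12 = det([-4 -2 1; 4 2 3; -3 -3 4]) = -24
  + (-2) · M_13   where M_13 = det([-4 3 1; 4 -1 3; -3 4 4]) = 2
det = (+1)·(2)·(14) + (-1)·(2)·(-24) + (+1)·(-2)·(2) = 72

|T| = 72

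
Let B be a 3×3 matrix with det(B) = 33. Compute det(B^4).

det(B^4) = (det B)^4 = (33)^4 = 1185921

The determinant is 1185921.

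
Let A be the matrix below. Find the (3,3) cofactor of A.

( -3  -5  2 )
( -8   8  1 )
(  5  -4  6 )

-64

Delete row 3 and column 3; the remaining 2×2 submatrix is [-3 -5; -8 8].
Its determinant is (-3)·8 − (-5)·(-8) = -64.
The cofactor carries sign (−1)^(3+3) = +1, so C_{3,3} = +(-64) = -64.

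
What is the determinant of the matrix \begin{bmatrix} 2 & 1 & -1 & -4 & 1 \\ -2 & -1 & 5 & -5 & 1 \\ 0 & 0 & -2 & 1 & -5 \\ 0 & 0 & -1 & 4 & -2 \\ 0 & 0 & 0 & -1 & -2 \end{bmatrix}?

0

The matrix is block upper-triangular with a 2×2 block and a 3×3 block on the diagonal, so its determinant equals the product of the determinants of the diagonal blocks.
det of the 2×2 block = 0
det of the 3×3 block = 13
det = (0)·(13) = 0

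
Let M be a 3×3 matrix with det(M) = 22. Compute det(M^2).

484

det(M^2) = (det M)^2 = (22)^2 = 484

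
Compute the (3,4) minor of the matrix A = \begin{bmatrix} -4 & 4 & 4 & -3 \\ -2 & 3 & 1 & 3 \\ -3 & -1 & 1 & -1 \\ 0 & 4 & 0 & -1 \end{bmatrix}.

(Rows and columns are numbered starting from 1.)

Delete row 3 and column 4; the remaining 3×3 submatrix is [-4 4 4; -2 3 1; 0 4 0].
Its determinant is -16.

-16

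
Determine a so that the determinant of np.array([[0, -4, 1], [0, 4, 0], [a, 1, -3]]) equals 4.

a = -1

Expanding along the column containing a, det(B) is linear in a: det(B) = (-4)·a + (0).
Set (-4)·a + (0) = 4  ⇒  (-4)·a = 4  ⇒  a = -1.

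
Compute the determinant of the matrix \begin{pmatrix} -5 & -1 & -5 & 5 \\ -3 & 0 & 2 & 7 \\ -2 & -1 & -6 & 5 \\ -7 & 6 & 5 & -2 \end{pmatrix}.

Expand along row 2 (it has 1 zero):
  − (-3) · M_21   where M_21 = det([-1 -5 5; -1 -6 5; 6 5 -2]) = 28
  − (2) · M_23   where M_23 = det([-5 -1 5; -2 -1 5; -7 6 -2]) = 84
  + (7) · M_24   where M_24 = det([-5 -1 -5; -2 -1 -6; -7 6 5]) = -112
det = (-1)·(-3)·(28) + (-1)·(2)·(84) + (+1)·(7)·(-112) = -868

-868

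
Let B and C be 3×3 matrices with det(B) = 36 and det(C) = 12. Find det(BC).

432

det(BC) = det(B)·det(C) = (36)·(12) = 432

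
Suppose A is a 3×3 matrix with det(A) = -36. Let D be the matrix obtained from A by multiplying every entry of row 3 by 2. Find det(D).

-72

Scaling one row by 2 multiplies the determinant by 2.
det(D) = (2)·(-36) = -72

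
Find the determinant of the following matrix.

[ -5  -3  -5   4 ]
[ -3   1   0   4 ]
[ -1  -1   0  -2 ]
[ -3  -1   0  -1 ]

0

Expand along column 3 (it has 3 zeros):
  + (-5) · M_13   where M_13 = det([-3 1 4; -1 -1 -2; -3 -1 -1]) = 0
det = (+1)·(-5)·(0) = 0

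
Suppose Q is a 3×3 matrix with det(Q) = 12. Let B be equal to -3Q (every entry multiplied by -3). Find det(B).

The determinant is -324.

For a 3×3 matrix, det(-3Q) = (-3)^3·det(Q) = -27·det(Q).
det(B) = (-27)·(12) = -324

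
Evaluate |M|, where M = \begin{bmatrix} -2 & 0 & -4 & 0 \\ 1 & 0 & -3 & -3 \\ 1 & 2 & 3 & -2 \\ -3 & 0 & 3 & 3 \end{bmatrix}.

48

Expand along column 2 (it has 3 zeros):
  − (2) · M_32   where M_32 = det([-2 -4 0; 1 -3 -3; -3 3 3]) = -24
det = (-1)·(2)·(-24) = 48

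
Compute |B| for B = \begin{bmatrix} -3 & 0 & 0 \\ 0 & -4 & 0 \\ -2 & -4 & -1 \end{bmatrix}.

-12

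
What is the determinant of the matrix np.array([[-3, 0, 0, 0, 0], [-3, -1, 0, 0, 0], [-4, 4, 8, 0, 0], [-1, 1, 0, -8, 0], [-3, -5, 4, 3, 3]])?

-576

The matrix is lower triangular, so the determinant is the product of the diagonal entries:
det = (-3) · (-1) · (8) · (-8) · (3) = -576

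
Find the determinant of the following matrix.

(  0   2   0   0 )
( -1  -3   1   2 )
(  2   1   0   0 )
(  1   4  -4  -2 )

The determinant is 24.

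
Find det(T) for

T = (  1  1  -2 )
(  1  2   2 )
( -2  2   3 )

The determinant is -17.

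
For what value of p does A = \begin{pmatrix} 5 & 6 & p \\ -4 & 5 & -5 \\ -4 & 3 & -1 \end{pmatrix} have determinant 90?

-7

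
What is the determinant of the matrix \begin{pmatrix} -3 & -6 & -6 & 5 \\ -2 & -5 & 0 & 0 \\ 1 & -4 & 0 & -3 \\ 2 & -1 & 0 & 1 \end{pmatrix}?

-294

Expand along column 3 (it has 3 zeros):
  + (-6) · M_13   where M_13 = det([-2 -5 0; 1 -4 -3; 2 -1 1]) = 49
det = (+1)·(-6)·(49) = -294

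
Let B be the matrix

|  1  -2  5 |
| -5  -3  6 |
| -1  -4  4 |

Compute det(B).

The determinant is 69.

Expand along column 1:
  + 1 · |-3 6; -4 4| = 1·(-12 − (-24)) = 12
  − (-5) · |-2 5; -4 4| = −(-5)·(-8 − (-20)) = 60
  + (-1) · |-2 5; -3 6| = (-1)·(-12 − (-15)) = -3
Sum: (12) + (60) + (-3) = 69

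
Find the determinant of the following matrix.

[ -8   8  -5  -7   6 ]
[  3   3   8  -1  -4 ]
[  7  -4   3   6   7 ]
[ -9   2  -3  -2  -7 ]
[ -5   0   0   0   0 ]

Expand along row 5 (it has 4 zeros):
  + (-5) · M_51   where M_51 = det([8 -5 -7 6; 3 8 -1 -4; -4 3 6 7; 2 -3 -2 -7]) = -1866
det = (+1)·(-5)·(-1866) = 9330

9330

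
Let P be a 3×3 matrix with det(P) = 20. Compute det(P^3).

The determinant is 8000.

det(P^3) = (det P)^3 = (20)^3 = 8000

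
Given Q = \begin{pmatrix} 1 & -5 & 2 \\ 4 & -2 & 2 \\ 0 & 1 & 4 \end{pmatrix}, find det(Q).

|Q| = 78

Expand along row 3:
  − 1 · |1 2; 4 2| = −1·(2 − 8) = 6
  + 4 · |1 -5; 4 -2| = 4·(-2 − (-20)) = 72
Sum: (6) + (72) = 78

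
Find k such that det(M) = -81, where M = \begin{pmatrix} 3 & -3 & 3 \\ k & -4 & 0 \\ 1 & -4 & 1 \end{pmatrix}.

Expanding along the row containing k, det(M) is linear in k: det(M) = (-9)·k + (0).
Set (-9)·k + (0) = -81  ⇒  (-9)·k = -81  ⇒  k = 9.

9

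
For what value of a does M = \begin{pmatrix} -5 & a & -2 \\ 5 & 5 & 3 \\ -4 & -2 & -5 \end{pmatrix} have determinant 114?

Expanding along the row containing a, det(M) is linear in a: det(M) = (13)·a + (75).
Set (13)·a + (75) = 114  ⇒  (13)·a = 39  ⇒  a = 3.

3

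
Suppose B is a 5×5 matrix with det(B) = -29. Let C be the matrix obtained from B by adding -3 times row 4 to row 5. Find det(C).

The determinant is -29.

Adding a multiple of one row to another leaves the determinant unchanged.
det(C) = (1)·(-29) = -29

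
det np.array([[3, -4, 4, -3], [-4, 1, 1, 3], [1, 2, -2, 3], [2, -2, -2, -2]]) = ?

-152

Expand along row 1:
  + (3) · M_11   where M_11 = det([1 1 3; 2 -2 3; -2 -2 -2]) = -16
  − (-4) · M_12   where M_12 = det([-4 1 3; 1 -2 3; 2 -2 -2]) = -26
  + (4) · M_13   where M_13 = det([-4 1 3; 1 2 3; 2 -2 -2]) = -18
  − (-3) · M_14   where M_14 = det([-4 1 1; 1 2 -2; 2 -2 -2]) = 24
det = (+1)·(3)·(-16) + (-1)·(-4)·(-26) + (+1)·(4)·(-18) + (-1)·(-3)·(24) = -152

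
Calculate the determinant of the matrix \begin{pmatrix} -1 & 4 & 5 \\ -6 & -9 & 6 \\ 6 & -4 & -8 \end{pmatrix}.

The determinant is 246.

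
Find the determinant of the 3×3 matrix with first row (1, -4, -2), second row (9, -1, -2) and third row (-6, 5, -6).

Expand along column 1:
  + 1 · |-1 -2; 5 -6| = 1·(6 − (-10)) = 16
  − 9 · |-4 -2; 5 -6| = −9·(24 − (-10)) = -306
  + (-6) · |-4 -2; -1 -2| = (-6)·(8 − 2) = -36
Sum: (16) + (-306) + (-36) = -326

The determinant is -326.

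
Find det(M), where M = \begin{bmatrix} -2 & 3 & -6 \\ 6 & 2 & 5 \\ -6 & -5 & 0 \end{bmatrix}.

Expand along column 3:
  + (-6) · |6 2; -6 -5| = (-6)·(-30 − (-12)) = 108
  − 5 · |-2 3; -6 -5| = −5·(10 − (-18)) = -140
Sum: (108) + (-140) = -32

-32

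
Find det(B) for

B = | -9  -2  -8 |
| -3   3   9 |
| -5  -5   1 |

Expand along column 1:
  + (-9) · |3 9; -5 1| = (-9)·(3 − (-45)) = -432
  − (-3) · |-2 -8; -5 1| = −(-3)·(-2 − 40) = -126
  + (-5) · |-2 -8; 3 9| = (-5)·(-18 − (-24)) = -30
Sum: (-432) + (-126) + (-30) = -588

The determinant is -588.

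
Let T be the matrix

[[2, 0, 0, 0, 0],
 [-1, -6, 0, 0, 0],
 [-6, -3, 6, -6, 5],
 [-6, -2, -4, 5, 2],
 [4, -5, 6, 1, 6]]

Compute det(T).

The determinant is 2616.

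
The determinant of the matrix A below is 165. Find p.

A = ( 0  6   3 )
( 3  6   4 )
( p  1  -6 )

p = 8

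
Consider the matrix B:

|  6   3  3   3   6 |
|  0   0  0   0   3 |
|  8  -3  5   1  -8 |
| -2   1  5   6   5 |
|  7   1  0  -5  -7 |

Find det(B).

Expand along row 2 (it has 4 zeros):
  − (3) · M_25   where M_25 = det([6 3 3 3; 8 -3 5 1; -2 1 5 6; 7 1 0 -5]) = 966
det = (-1)·(3)·(966) = -2898

-2898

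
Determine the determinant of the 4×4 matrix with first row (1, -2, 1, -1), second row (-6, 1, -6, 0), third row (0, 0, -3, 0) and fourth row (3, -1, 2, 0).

9

Expand along row 3 (it has 3 zeros):
  + (-3) · M_33   where M_33 = det([1 -2 -1; -6 1 0; 3 -1 0]) = -3
det = (+1)·(-3)·(-3) = 9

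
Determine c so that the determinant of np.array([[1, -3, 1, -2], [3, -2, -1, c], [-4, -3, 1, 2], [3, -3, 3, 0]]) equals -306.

c = 4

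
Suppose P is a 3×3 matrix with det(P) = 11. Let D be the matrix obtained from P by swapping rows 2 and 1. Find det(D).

|D| = -11

Swapping two rows multiplies the determinant by −1.
det(D) = (-1)·(11) = -11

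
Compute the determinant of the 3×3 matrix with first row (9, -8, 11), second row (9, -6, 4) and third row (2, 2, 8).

338

Expand along column 1:
  + 9 · |-6 4; 2 8| = 9·(-48 − 8) = -504
  − 9 · |-8 11; 2 8| = −9·(-64 − 22) = 774
  + 2 · |-8 11; -6 4| = 2·(-32 − (-66)) = 68
Sum: (-504) + (774) + (68) = 338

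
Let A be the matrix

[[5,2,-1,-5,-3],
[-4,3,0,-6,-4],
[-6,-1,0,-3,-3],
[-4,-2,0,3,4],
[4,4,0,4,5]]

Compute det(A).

Expand along column 3 (it has 4 zeros):
  + (-1) · M_13   where M_13 = det([-4 3 -6 -4; -6 -1 -3 -3; -4 -2 3 4; 4 4 4 5]) = -278
det = (+1)·(-1)·(-278) = 278

|A| = 278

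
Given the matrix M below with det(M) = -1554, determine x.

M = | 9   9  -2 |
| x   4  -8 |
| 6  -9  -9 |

x = -2

Expanding along the column containing x, det(M) is linear in x: det(M) = (99)·x + (-1356).
Set (99)·x + (-1356) = -1554  ⇒  (99)·x = -198  ⇒  x = -2.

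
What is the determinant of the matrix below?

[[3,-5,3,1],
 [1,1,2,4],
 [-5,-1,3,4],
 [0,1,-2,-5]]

-235

Expand along row 4 (it has 1 zero):
  + (1) · M_42   where M_42 = det([3 3 1; 1 2 4; -5 3 4]) = -71
  − (-2) · M_43   where M_43 = det([3 -5 1; 1 1 4; -5 -1 4]) = 148
  + (-5) · M_44   where M_44 = det([3 -5 3; 1 1 2; -5 -1 3]) = 92
det = (+1)·(1)·(-71) + (-1)·(-2)·(148) + (+1)·(-5)·(92) = -235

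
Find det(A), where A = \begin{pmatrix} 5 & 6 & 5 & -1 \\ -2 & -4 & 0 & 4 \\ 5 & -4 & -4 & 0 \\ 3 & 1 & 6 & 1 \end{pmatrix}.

Expand along row 2 (it has 1 zero):
  − (-2) · M_21   where M_21 = det([6 5 -1; -4 -4 0; 1 6 1]) = 16
  + (-4) · M_22   where M_22 = det([5 5 -1; 5 -4 0; 3 6 1]) = -87
  + (4) · M_24   where M_24 = det([5 6 5; 5 -4 -4; 3 1 6]) = -267
det = (-1)·(-2)·(16) + (+1)·(-4)·(-87) + (+1)·(4)·(-267) = -688

The determinant is -688.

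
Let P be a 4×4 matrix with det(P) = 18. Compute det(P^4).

104976

det(P^4) = (det P)^4 = (18)^4 = 104976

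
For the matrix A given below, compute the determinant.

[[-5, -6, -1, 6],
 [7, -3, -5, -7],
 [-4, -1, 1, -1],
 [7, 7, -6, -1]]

Expand along row 1:
  + (-5) · M_11   where M_11 = det([-3 -5 -7; -1 1 -1; 7 -6 -1]) = 68
  − (-6) · M_12   where M_12 = det([7 -5 -7; -4 1 -1; 7 -6 -1]) = -113
  + (-1) · M_13   where M_13 = det([7 -3 -7; -4 -1 -1; 7 7 -1]) = 236
  − (6) · M_14   where M_14 = det([7 -3 -5; -4 -1 1; 7 7 -6]) = 149
det = (+1)·(-5)·(68) + (-1)·(-6)·(-113) + (+1)·(-1)·(236) + (-1)·(6)·(149) = -2148

det(A) = -2148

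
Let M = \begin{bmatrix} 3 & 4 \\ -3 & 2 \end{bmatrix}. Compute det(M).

|M| = 18

det(M) = 3·2 − 4·(-3) = 6 − (-12) = 18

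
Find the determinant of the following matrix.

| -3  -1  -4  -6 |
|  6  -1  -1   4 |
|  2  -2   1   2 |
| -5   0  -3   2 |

492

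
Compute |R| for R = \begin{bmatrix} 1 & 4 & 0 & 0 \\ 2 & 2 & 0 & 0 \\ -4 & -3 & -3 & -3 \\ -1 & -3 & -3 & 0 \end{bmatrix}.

R is block lower-triangular with a 2×2 block and a 2×2 block on the diagonal, so its determinant equals the product of the determinants of the diagonal blocks.
det of the 2×2 block = -6
det of the 2×2 block = -9
det = (-6)·(-9) = 54

54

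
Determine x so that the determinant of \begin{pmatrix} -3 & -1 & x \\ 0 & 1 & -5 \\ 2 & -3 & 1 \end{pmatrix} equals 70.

-9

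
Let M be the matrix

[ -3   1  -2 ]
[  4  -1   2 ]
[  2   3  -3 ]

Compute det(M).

Expand along row 1:
  + (-3) · |-1 2; 3 -3| = (-3)·(3 − 6) = 9
  − 1 · |4 2; 2 -3| = −1·(-12 − 4) = 16
  + (-2) · |4 -1; 2 3| = (-2)·(12 − (-2)) = -28
Sum: (9) + (16) + (-28) = -3

det(M) = -3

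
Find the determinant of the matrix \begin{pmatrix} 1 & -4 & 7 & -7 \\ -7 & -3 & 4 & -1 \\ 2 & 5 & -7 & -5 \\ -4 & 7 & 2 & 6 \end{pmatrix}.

-5137

Expand along row 1:
  + (1) · M_11   where M_11 = det([-3 4 -1; 5 -7 -5; 7 2 6]) = -223
  − (-4) · M_12   where M_12 = det([-7 4 -1; 2 -7 -5; -4 2 6]) = 280
  + (7) · M_13   where M_13 = det([-7 -3 -1; 2 5 -5; -4 7 6]) = -513
  − (-7) · M_14   where M_14 = det([-7 -3 4; 2 5 -7; -4 7 2]) = -349
det = (+1)·(1)·(-223) + (-1)·(-4)·(280) + (+1)·(7)·(-513) + (-1)·(-7)·(-349) = -5137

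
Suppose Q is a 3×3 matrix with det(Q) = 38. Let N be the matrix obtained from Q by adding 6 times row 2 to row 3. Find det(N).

Adding a multiple of one row to another leaves the determinant unchanged.
det(N) = (1)·(38) = 38

38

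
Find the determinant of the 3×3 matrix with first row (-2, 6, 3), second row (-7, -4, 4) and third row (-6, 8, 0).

-320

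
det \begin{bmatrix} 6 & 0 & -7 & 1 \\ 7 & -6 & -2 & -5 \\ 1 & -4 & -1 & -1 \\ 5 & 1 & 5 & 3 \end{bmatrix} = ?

1419

Expand along row 1 (it has 1 zero):
  + (6) · M_11   where M_11 = det([-6 -2 -5; -4 -1 -1; 1 5 3]) = 61
  + (-7) · M_13   where M_13 = det([7 -6 -5; 1 -4 -1; 5 1 3]) = -134
  − (1) · M_14   where M_14 = det([7 -6 -2; 1 -4 -1; 5 1 5]) = -115
det = (+1)·(6)·(61) + (+1)·(-7)·(-134) + (-1)·(1)·(-115) = 1419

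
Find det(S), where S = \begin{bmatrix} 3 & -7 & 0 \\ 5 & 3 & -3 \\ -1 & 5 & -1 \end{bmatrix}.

Expand along row 1:
  + 3 · |3 -3; 5 -1| = 3·(-3 − (-15)) = 36
  − (-7) · |5 -3; -1 -1| = −(-7)·(-5 − 3) = -56
Sum: (36) + (-56) = -20

-20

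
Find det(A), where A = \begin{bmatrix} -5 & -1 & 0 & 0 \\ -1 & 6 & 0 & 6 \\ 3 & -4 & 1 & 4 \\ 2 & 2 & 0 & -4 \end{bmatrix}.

Expand along column 3 (it has 3 zeros):
  + (1) · M_33   where M_33 = det([-5 -1 0; -1 6 6; 2 2 -4]) = 172
det = (+1)·(1)·(172) = 172

172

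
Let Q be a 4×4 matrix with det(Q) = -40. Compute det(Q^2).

The determinant is 1600.

det(Q^2) = (det Q)^2 = (-40)^2 = 1600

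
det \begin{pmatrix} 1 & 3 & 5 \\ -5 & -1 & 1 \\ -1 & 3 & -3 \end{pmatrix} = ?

Expand along column 1:
  + 1 · |-1 1; 3 -3| = 1·(3 − 3) = 0
  − (-5) · |3 5; 3 -3| = −(-5)·(-9 − 15) = -120
  + (-1) · |3 5; -1 1| = (-1)·(3 − (-5)) = -8
Sum: (0) + (-120) + (-8) = -128

-128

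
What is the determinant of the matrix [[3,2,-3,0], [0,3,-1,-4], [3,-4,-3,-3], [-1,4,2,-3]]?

Expand along row 1 (it has 1 zero):
  + (3) · M_11   where M_11 = det([3 -1 -4; -4 -3 -3; 4 2 -3]) = 53
  − (2) · M_12   where M_12 = det([0 -1 -4; 3 -3 -3; -1 2 -3]) = -24
  + (-3) · M_13   where M_13 = det([0 3 -4; 3 -4 -3; -1 4 -3]) = 4
det = (+1)·(3)·(53) + (-1)·(2)·(-24) + (+1)·(-3)·(4) = 195

The determinant is 195.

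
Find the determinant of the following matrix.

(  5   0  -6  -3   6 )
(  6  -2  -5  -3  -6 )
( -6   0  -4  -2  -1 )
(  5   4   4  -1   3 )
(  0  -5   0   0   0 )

Expand along row 5 (it has 4 zeros):
  − (-5) · M_52   where M_52 = det([5 -6 -3 6; 6 -5 -3 -6; -6 -4 -2 -1; 5 4 -1 3]) = -2084
det = (-1)·(-5)·(-2084) = -10420

-10420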